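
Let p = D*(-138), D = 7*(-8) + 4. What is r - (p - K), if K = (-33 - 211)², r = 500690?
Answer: 553050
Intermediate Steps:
D = -52 (D = -56 + 4 = -52)
p = 7176 (p = -52*(-138) = 7176)
K = 59536 (K = (-244)² = 59536)
r - (p - K) = 500690 - (7176 - 1*59536) = 500690 - (7176 - 59536) = 500690 - 1*(-52360) = 500690 + 52360 = 553050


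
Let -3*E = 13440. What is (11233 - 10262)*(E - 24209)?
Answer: -27857019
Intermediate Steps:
E = -4480 (E = -1/3*13440 = -4480)
(11233 - 10262)*(E - 24209) = (11233 - 10262)*(-4480 - 24209) = 971*(-28689) = -27857019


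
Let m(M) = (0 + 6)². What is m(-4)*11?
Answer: 396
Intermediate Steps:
m(M) = 36 (m(M) = 6² = 36)
m(-4)*11 = 36*11 = 396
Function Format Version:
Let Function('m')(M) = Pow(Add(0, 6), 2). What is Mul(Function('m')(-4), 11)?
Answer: 396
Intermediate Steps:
Function('m')(M) = 36 (Function('m')(M) = Pow(6, 2) = 36)
Mul(Function('m')(-4), 11) = Mul(36, 11) = 396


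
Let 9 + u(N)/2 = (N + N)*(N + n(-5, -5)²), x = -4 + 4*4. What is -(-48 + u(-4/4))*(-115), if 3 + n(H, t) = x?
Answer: -44390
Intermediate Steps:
x = 12 (x = -4 + 16 = 12)
n(H, t) = 9 (n(H, t) = -3 + 12 = 9)
u(N) = -18 + 4*N*(81 + N) (u(N) = -18 + 2*((N + N)*(N + 9²)) = -18 + 2*((2*N)*(N + 81)) = -18 + 2*((2*N)*(81 + N)) = -18 + 2*(2*N*(81 + N)) = -18 + 4*N*(81 + N))
-(-48 + u(-4/4))*(-115) = -(-48 + (-18 + 4*(-4/4)² + 324*(-4/4)))*(-115) = -(-48 + (-18 + 4*(-4*¼)² + 324*(-4*¼)))*(-115) = -(-48 + (-18 + 4*(-1)² + 324*(-1)))*(-115) = -(-48 + (-18 + 4*1 - 324))*(-115) = -(-48 + (-18 + 4 - 324))*(-115) = -(-48 - 338)*(-115) = -(-386)*(-115) = -1*44390 = -44390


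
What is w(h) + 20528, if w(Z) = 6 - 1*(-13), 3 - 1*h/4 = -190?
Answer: 20547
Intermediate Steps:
h = 772 (h = 12 - 4*(-190) = 12 + 760 = 772)
w(Z) = 19 (w(Z) = 6 + 13 = 19)
w(h) + 20528 = 19 + 20528 = 20547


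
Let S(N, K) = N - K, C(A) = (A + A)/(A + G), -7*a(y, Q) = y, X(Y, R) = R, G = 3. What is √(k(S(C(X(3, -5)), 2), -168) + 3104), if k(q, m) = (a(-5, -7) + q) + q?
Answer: 5*√6097/7 ≈ 55.774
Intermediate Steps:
a(y, Q) = -y/7
C(A) = 2*A/(3 + A) (C(A) = (A + A)/(A + 3) = (2*A)/(3 + A) = 2*A/(3 + A))
k(q, m) = 5/7 + 2*q (k(q, m) = (-⅐*(-5) + q) + q = (5/7 + q) + q = 5/7 + 2*q)
√(k(S(C(X(3, -5)), 2), -168) + 3104) = √((5/7 + 2*(2*(-5)/(3 - 5) - 1*2)) + 3104) = √((5/7 + 2*(2*(-5)/(-2) - 2)) + 3104) = √((5/7 + 2*(2*(-5)*(-½) - 2)) + 3104) = √((5/7 + 2*(5 - 2)) + 3104) = √((5/7 + 2*3) + 3104) = √((5/7 + 6) + 3104) = √(47/7 + 3104) = √(21775/7) = 5*√6097/7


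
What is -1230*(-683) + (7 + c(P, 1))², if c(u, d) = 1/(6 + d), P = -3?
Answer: 41166910/49 ≈ 8.4014e+5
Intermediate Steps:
-1230*(-683) + (7 + c(P, 1))² = -1230*(-683) + (7 + 1/(6 + 1))² = 840090 + (7 + 1/7)² = 840090 + (7 + ⅐)² = 840090 + (50/7)² = 840090 + 2500/49 = 41166910/49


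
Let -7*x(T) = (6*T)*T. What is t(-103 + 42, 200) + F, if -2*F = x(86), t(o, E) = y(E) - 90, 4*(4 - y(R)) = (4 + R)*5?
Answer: 19801/7 ≈ 2828.7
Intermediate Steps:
y(R) = -1 - 5*R/4 (y(R) = 4 - (4 + R)*5/4 = 4 - (20 + 5*R)/4 = 4 + (-5 - 5*R/4) = -1 - 5*R/4)
x(T) = -6*T**2/7 (x(T) = -6*T*T/7 = -6*T**2/7)
t(o, E) = -91 - 5*E/4 (t(o, E) = (-1 - 5*E/4) - 90 = -91 - 5*E/4)
F = 22188/7 (F = -(-3)*86**2/7 = -(-3)*7396/7 = -1/2*(-44376/7) = 22188/7 ≈ 3169.7)
t(-103 + 42, 200) + F = (-91 - 5/4*200) + 22188/7 = (-91 - 250) + 22188/7 = -341 + 22188/7 = 19801/7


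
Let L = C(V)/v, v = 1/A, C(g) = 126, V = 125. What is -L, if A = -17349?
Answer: 2185974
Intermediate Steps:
v = -1/17349 (v = 1/(-17349) = -1/17349 ≈ -5.7640e-5)
L = -2185974 (L = 126/(-1/17349) = 126*(-17349) = -2185974)
-L = -1*(-2185974) = 2185974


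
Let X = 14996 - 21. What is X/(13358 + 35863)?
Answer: 14975/49221 ≈ 0.30424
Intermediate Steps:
X = 14975
X/(13358 + 35863) = 14975/(13358 + 35863) = 14975/49221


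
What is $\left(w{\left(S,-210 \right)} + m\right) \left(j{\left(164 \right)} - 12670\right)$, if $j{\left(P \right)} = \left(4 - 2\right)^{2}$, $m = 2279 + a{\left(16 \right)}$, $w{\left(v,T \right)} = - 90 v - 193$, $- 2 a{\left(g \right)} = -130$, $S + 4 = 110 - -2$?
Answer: $95868954$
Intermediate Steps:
$S = 108$ ($S = -4 + \left(110 - -2\right) = -4 + \left(110 + 2\right) = -4 + 112 = 108$)
$a{\left(g \right)} = 65$ ($a{\left(g \right)} = \left(- \frac{1}{2}\right) \left(-130\right) = 65$)
$w{\left(v,T \right)} = -193 - 90 v$
$m = 2344$ ($m = 2279 + 65 = 2344$)
$j{\left(P \right)} = 4$ ($j{\left(P \right)} = 2^{2} = 4$)
$\left(w{\left(S,-210 \right)} + m\right) \left(j{\left(164 \right)} - 12670\right) = \left(\left(-193 - 9720\right) + 2344\right) \left(4 - 12670\right) = \left(\left(-193 - 9720\right) + 2344\right) \left(-12666\right) = \left(-9913 + 2344\right) \left(-12666\right) = \left(-7569\right) \left(-12666\right) = 95868954$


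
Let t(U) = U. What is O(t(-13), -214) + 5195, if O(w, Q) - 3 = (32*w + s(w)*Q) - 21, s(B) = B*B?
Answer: -31405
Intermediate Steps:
s(B) = B²
O(w, Q) = -18 + 32*w + Q*w² (O(w, Q) = 3 + ((32*w + w²*Q) - 21) = 3 + ((32*w + Q*w²) - 21) = 3 + (-21 + 32*w + Q*w²) = -18 + 32*w + Q*w²)
O(t(-13), -214) + 5195 = (-18 + 32*(-13) - 214*(-13)²) + 5195 = (-18 - 416 - 214*169) + 5195 = (-18 - 416 - 36166) + 5195 = -36600 + 5195 = -31405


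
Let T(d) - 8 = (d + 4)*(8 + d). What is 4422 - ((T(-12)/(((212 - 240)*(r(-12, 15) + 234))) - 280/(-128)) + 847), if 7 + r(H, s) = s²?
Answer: 45217555/12656 ≈ 3572.8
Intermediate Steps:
r(H, s) = -7 + s²
T(d) = 8 + (4 + d)*(8 + d) (T(d) = 8 + (d + 4)*(8 + d) = 8 + (4 + d)*(8 + d))
4422 - ((T(-12)/(((212 - 240)*(r(-12, 15) + 234))) - 280/(-128)) + 847) = 4422 - (((40 + (-12)² + 12*(-12))/(((212 - 240)*((-7 + 15²) + 234))) - 280/(-128)) + 847) = 4422 - (((40 + 144 - 144)/((-28*((-7 + 225) + 234))) - 280*(-1/128)) + 847) = 4422 - ((40/((-28*(218 + 234))) + 35/16) + 847) = 4422 - ((40/((-28*452)) + 35/16) + 847) = 4422 - ((40/(-12656) + 35/16) + 847) = 4422 - ((40*(-1/12656) + 35/16) + 847) = 4422 - ((-5/1582 + 35/16) + 847) = 4422 - (27645/12656 + 847) = 4422 - 1*10747277/12656 = 4422 - 10747277/12656 = 45217555/12656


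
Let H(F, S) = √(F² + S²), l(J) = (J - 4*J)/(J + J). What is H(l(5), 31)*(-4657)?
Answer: -4657*√3853/2 ≈ -1.4454e+5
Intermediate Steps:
l(J) = -3/2 (l(J) = (-3*J)/((2*J)) = (-3*J)*(1/(2*J)) = -3/2)
H(l(5), 31)*(-4657) = √((-3/2)² + 31²)*(-4657) = √(9/4 + 961)*(-4657) = √(3853/4)*(-4657) = (√3853/2)*(-4657) = -4657*√3853/2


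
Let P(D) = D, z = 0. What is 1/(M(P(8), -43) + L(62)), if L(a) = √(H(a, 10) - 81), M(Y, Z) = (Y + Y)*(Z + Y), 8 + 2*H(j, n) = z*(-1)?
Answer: -112/62737 - I*√85/313685 ≈ -0.0017852 - 2.9391e-5*I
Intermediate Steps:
H(j, n) = -4 (H(j, n) = -4 + (0*(-1))/2 = -4 + (½)*0 = -4 + 0 = -4)
M(Y, Z) = 2*Y*(Y + Z) (M(Y, Z) = (2*Y)*(Y + Z) = 2*Y*(Y + Z))
L(a) = I*√85 (L(a) = √(-4 - 81) = √(-85) = I*√85)
1/(M(P(8), -43) + L(62)) = 1/(2*8*(8 - 43) + I*√85) = 1/(2*8*(-35) + I*√85) = 1/(-560 + I*√85)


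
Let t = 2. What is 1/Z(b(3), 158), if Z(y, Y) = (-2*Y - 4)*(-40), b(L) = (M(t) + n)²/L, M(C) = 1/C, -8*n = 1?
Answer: 1/12800 ≈ 7.8125e-5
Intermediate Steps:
n = -⅛ (n = -⅛*1 = -⅛ ≈ -0.12500)
b(L) = 9/(64*L) (b(L) = (1/2 - ⅛)²/L = (½ - ⅛)²/L = (3/8)²/L = 9/(64*L))
Z(y, Y) = 160 + 80*Y (Z(y, Y) = (-4 - 2*Y)*(-40) = 160 + 80*Y)
1/Z(b(3), 158) = 1/(160 + 80*158) = 1/(160 + 12640) = 1/12800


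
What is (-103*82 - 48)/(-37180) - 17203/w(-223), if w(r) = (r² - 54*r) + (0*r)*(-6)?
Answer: -57462333/1148322890 ≈ -0.050040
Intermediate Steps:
w(r) = r² - 54*r (w(r) = (r² - 54*r) + 0*(-6) = (r² - 54*r) + 0 = r² - 54*r)
(-103*82 - 48)/(-37180) - 17203/w(-223) = (-103*82 - 48)/(-37180) - 17203*(-1/(223*(-54 - 223))) = (-8446 - 48)*(-1/37180) - 17203/((-223*(-277))) = -8494*(-1/37180) - 17203/61771 = 4247/18590 - 17203*1/61771 = 4247/18590 - 17203/61771 = -57462333/1148322890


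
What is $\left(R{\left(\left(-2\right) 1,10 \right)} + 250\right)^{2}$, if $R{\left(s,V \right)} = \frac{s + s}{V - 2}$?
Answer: $\frac{249001}{4} \approx 62250.0$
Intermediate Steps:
$R{\left(s,V \right)} = \frac{2 s}{-2 + V}$
$\left(R{\left(\left(-2\right) 1,10 \right)} + 250\right)^{2} = \left(\frac{2 \left(\left(-2\right) 1\right)}{-2 + 10} + 250\right)^{2} = \left(2 \left(-2\right) \frac{1}{8} + 250\right)^{2} = \left(- \frac{1}{2} + 250\right)^{2} = \left(\frac{499}{2}\right)^{2} = \frac{249001}{4}$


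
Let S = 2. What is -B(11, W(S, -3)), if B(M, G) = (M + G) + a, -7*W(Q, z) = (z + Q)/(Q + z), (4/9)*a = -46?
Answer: 1297/14 ≈ 92.643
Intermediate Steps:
a = -207/2 (a = (9/4)*(-46) = -207/2 ≈ -103.50)
W(Q, z) = -⅐ (W(Q, z) = -(z + Q)/(7*(Q + z)) = -(Q + z)/(7*(Q + z)) = -⅐*1 = -⅐)
B(M, G) = -207/2 + G + M (B(M, G) = (M + G) - 207/2 = (G + M) - 207/2 = -207/2 + G + M)
-B(11, W(S, -3)) = -(-207/2 - ⅐ + 11) = -1*(-1297/14) = 1297/14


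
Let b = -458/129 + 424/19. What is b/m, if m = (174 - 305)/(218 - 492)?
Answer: 12602356/321081 ≈ 39.250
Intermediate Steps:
m = 131/274 (m = -131/(-274) = -131*(-1/274) = 131/274 ≈ 0.47810)
b = 45994/2451 (b = -458*1/129 + 424*(1/19) = -458/129 + 424/19 = 45994/2451 ≈ 18.765)
b/m = 45994/(2451*(131/274)) = (45994/2451)*(274/131) = 12602356/321081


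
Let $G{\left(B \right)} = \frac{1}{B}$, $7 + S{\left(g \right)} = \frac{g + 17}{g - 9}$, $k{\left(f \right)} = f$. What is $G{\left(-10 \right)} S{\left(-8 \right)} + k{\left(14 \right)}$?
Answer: $\frac{1254}{85} \approx 14.753$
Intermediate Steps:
$S{\left(g \right)} = -7 + \frac{17 + g}{-9 + g}$ ($S{\left(g \right)} = -7 + \frac{g + 17}{g - 9} = -7 + \frac{17 + g}{-9 + g}$)
$G{\left(-10 \right)} S{\left(-8 \right)} + k{\left(14 \right)} = \frac{2 \frac{1}{-9 - 8} \left(40 - -24\right)}{-10} + 14 = - \frac{2 \frac{1}{-17} \left(40 + 24\right)}{10} + 14 = - \frac{2 \left(- \frac{1}{17}\right) 64}{10} + 14 = \left(- \frac{1}{10}\right) \left(- \frac{128}{17}\right) + 14 = \frac{64}{85} + 14 = \frac{1254}{85}$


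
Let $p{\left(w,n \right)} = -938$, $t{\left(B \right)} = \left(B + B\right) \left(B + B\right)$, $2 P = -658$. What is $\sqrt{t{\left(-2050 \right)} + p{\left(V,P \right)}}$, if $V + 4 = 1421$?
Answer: $\sqrt{16809062} \approx 4099.9$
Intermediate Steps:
$P = -329$ ($P = \frac{1}{2} \left(-658\right) = -329$)
$V = 1417$ ($V = -4 + 1421 = 1417$)
$t{\left(B \right)} = 4 B^{2}$ ($t{\left(B \right)} = 2 B 2 B = 4 B^{2}$)
$\sqrt{t{\left(-2050 \right)} + p{\left(V,P \right)}} = \sqrt{4 \left(-2050\right)^{2} - 938} = \sqrt{4 \cdot 4202500 - 938} = \sqrt{16810000 - 938} = \sqrt{16809062}$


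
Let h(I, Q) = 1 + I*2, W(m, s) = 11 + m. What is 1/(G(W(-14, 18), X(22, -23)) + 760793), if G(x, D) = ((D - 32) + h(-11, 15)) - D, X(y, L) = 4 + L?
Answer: 1/760740 ≈ 1.3145e-6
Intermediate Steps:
h(I, Q) = 1 + 2*I
G(x, D) = -53 (G(x, D) = ((D - 32) + (1 + 2*(-11))) - D = ((-32 + D) + (1 - 22)) - D = ((-32 + D) - 21) - D = (-53 + D) - D = -53)
1/(G(W(-14, 18), X(22, -23)) + 760793) = 1/(-53 + 760793) = 1/760740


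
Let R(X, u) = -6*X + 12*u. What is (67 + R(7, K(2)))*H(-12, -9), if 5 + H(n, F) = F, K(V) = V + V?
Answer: -1022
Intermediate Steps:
K(V) = 2*V
H(n, F) = -5 + F
(67 + R(7, K(2)))*H(-12, -9) = (67 + (-6*7 + 12*(2*2)))*(-5 - 9) = (67 + (-42 + 12*4))*(-14) = (67 + (-42 + 48))*(-14) = (67 + 6)*(-14) = 73*(-14) = -1022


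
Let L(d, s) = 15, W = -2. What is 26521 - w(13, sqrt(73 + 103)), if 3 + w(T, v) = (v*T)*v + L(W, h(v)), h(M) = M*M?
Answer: 24221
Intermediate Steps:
h(M) = M**2
w(T, v) = 12 + T*v**2 (w(T, v) = -3 + ((v*T)*v + 15) = -3 + ((T*v)*v + 15) = -3 + (T*v**2 + 15) = -3 + (15 + T*v**2) = 12 + T*v**2)
26521 - w(13, sqrt(73 + 103)) = 26521 - (12 + 13*(sqrt(73 + 103))**2) = 26521 - (12 + 13*(sqrt(176))**2) = 26521 - (12 + 13*(4*sqrt(11))**2) = 26521 - (12 + 13*176) = 26521 - (12 + 2288) = 26521 - 1*2300 = 26521 - 2300 = 24221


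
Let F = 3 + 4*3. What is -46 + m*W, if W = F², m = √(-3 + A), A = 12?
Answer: 629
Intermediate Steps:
m = 3 (m = √(-3 + 12) = √9 = 3)
F = 15 (F = 3 + 12 = 15)
W = 225 (W = 15² = 225)
-46 + m*W = -46 + 3*225 = -46 + 675 = 629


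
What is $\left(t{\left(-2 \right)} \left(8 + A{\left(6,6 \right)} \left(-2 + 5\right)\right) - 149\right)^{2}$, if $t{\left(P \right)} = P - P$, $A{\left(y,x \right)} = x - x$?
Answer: $22201$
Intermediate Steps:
$A{\left(y,x \right)} = 0$
$t{\left(P \right)} = 0$
$\left(t{\left(-2 \right)} \left(8 + A{\left(6,6 \right)} \left(-2 + 5\right)\right) - 149\right)^{2} = \left(0 \left(8 + 0 \left(-2 + 5\right)\right) - 149\right)^{2} = \left(0 \left(8 + 0 \cdot 3\right) - 149\right)^{2} = \left(0 \left(8 + 0\right) - 149\right)^{2} = \left(0 \cdot 8 - 149\right)^{2} = \left(0 - 149\right)^{2} = \left(-149\right)^{2} = 22201$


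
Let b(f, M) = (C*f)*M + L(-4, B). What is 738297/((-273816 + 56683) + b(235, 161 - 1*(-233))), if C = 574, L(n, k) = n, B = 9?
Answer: 738297/52929523 ≈ 0.013949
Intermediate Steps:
b(f, M) = -4 + 574*M*f (b(f, M) = (574*f)*M - 4 = 574*M*f - 4 = -4 + 574*M*f)
738297/((-273816 + 56683) + b(235, 161 - 1*(-233))) = 738297/((-273816 + 56683) + (-4 + 574*(161 - 1*(-233))*235)) = 738297/(-217133 + (-4 + 574*(161 + 233)*235)) = 738297/(-217133 + (-4 + 574*394*235)) = 738297/(-217133 + (-4 + 53146660)) = 738297/(-217133 + 53146656) = 738297/52929523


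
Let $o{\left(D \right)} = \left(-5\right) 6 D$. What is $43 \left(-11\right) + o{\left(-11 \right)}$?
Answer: $-143$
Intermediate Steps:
$o{\left(D \right)} = - 30 D$
$43 \left(-11\right) + o{\left(-11 \right)} = 43 \left(-11\right) - -330 = -473 + 330 = -143$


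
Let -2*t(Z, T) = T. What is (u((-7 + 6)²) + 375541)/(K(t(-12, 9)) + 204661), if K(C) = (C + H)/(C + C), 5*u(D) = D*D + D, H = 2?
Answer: 33798726/18419515 ≈ 1.8349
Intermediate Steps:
t(Z, T) = -T/2
u(D) = D/5 + D²/5 (u(D) = (D*D + D)/5 = (D² + D)/5 = (D + D²)/5 = D/5 + D²/5)
K(C) = (2 + C)/(2*C) (K(C) = (C + 2)/(C + C) = (2 + C)/((2*C)) = (2 + C)*(1/(2*C)) = (2 + C)/(2*C))
(u((-7 + 6)²) + 375541)/(K(t(-12, 9)) + 204661) = ((-7 + 6)²*(1 + (-7 + 6)²)/5 + 375541)/((2 - ½*9)/(2*((-½*9))) + 204661) = ((⅕)*(-1)²*(1 + (-1)²) + 375541)/((2 - 9/2)/(2*(-9/2)) + 204661) = ((⅕)*1*(1 + 1) + 375541)/((½)*(-2/9)*(-5/2) + 204661) = ((⅕)*1*2 + 375541)/(5/18 + 204661) = (⅖ + 375541)/(3683903/18) = (1877707/5)*(18/3683903) = 33798726/18419515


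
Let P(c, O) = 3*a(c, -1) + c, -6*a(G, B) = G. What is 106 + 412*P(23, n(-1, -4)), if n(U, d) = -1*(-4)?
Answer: 4844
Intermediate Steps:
a(G, B) = -G/6
n(U, d) = 4
P(c, O) = c/2 (P(c, O) = 3*(-c/6) + c = -c/2 + c = c/2)
106 + 412*P(23, n(-1, -4)) = 106 + 412*((½)*23) = 106 + 412*(23/2) = 106 + 4738 = 4844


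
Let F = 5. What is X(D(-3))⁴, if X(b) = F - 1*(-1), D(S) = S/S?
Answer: 1296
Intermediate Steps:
D(S) = 1
X(b) = 6 (X(b) = 5 - 1*(-1) = 5 + 1 = 6)
X(D(-3))⁴ = 6⁴ = 1296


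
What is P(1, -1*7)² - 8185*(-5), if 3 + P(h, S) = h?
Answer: 40929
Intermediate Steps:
P(h, S) = -3 + h
P(1, -1*7)² - 8185*(-5) = (-3 + 1)² - 8185*(-5) = (-2)² - 1*(-40925) = 4 + 40925 = 40929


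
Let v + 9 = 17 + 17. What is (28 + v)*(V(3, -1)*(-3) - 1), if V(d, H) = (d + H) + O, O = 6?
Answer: -1325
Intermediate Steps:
V(d, H) = 6 + H + d (V(d, H) = (d + H) + 6 = (H + d) + 6 = 6 + H + d)
v = 25 (v = -9 + (17 + 17) = -9 + 34 = 25)
(28 + v)*(V(3, -1)*(-3) - 1) = (28 + 25)*((6 - 1 + 3)*(-3) - 1) = 53*(8*(-3) - 1) = 53*(-24 - 1) = 53*(-25) = -1325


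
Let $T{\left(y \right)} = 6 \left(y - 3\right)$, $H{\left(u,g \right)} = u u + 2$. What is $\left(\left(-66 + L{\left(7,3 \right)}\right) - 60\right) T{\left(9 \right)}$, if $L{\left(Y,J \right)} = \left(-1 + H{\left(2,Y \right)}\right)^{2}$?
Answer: $-3636$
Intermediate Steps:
$H{\left(u,g \right)} = 2 + u^{2}$ ($H{\left(u,g \right)} = u^{2} + 2 = 2 + u^{2}$)
$L{\left(Y,J \right)} = 25$ ($L{\left(Y,J \right)} = \left(-1 + \left(2 + 2^{2}\right)\right)^{2} = \left(-1 + \left(2 + 4\right)\right)^{2} = \left(-1 + 6\right)^{2} = 5^{2} = 25$)
$T{\left(y \right)} = -18 + 6 y$ ($T{\left(y \right)} = 6 \left(-3 + y\right) = -18 + 6 y$)
$\left(\left(-66 + L{\left(7,3 \right)}\right) - 60\right) T{\left(9 \right)} = \left(\left(-66 + 25\right) - 60\right) \left(-18 + 6 \cdot 9\right) = \left(-41 - 60\right) \left(-18 + 54\right) = \left(-101\right) 36 = -3636$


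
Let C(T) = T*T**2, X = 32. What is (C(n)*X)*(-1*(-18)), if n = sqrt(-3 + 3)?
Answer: 0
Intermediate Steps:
n = 0 (n = sqrt(0) = 0)
C(T) = T**3
(C(n)*X)*(-1*(-18)) = (0**3*32)*(-1*(-18)) = (0*32)*18 = 0*18 = 0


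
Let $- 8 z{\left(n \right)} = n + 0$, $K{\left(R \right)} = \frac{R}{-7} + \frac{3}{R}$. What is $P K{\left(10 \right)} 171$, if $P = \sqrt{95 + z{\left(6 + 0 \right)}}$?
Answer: $- \frac{13509 \sqrt{377}}{140} \approx -1873.6$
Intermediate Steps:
$K{\left(R \right)} = \frac{3}{R} - \frac{R}{7}$ ($K{\left(R \right)} = R \left(- \frac{1}{7}\right) + \frac{3}{R} = - \frac{R}{7} + \frac{3}{R} = \frac{3}{R} - \frac{R}{7}$)
$z{\left(n \right)} = - \frac{n}{8}$ ($z{\left(n \right)} = - \frac{n + 0}{8} = - \frac{n}{8}$)
$P = \frac{\sqrt{377}}{2}$ ($P = \sqrt{95 - \frac{6 + 0}{8}} = \sqrt{95 - \frac{3}{4}} = \sqrt{\frac{377}{4}} = \frac{\sqrt{377}}{2} \approx 9.7083$)
$P K{\left(10 \right)} 171 = \frac{\sqrt{377}}{2} \left(\frac{3}{10} - \frac{10}{7}\right) 171 = \frac{\sqrt{377}}{2} \left(- \frac{79}{70}\right) 171 = - \frac{79 \sqrt{377}}{140} \cdot 171 = - \frac{13509 \sqrt{377}}{140}$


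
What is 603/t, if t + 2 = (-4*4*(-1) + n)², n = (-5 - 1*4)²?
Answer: 603/9407 ≈ 0.064101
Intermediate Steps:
n = 81 (n = (-5 - 4)² = (-9)² = 81)
t = 9407 (t = -2 + (-4*4*(-1) + 81)² = -2 + (-16*(-1) + 81)² = -2 + (16 + 81)² = -2 + 97² = -2 + 9409 = 9407)
603/t = 603/9407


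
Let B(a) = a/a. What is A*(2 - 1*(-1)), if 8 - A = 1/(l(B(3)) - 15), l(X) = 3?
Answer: 97/4 ≈ 24.250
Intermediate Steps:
B(a) = 1
A = 97/12 (A = 8 - 1/(3 - 15) = 8 - 1/(-12) = 8 - 1*(-1/12) = 8 + 1/12 = 97/12 ≈ 8.0833)
A*(2 - 1*(-1)) = 97*(2 - 1*(-1))/12 = 97*(2 + 1)/12 = (97/12)*3 = 97/4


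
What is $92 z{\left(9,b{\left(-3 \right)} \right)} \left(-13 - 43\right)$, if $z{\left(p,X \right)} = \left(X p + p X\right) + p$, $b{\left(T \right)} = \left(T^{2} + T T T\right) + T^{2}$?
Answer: $788256$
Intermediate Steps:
$b{\left(T \right)} = T^{3} + 2 T^{2}$ ($b{\left(T \right)} = \left(T^{2} + T^{2} T\right) + T^{2} = \left(T^{2} + T^{3}\right) + T^{2} = T^{3} + 2 T^{2}$)
$z{\left(p,X \right)} = p + 2 X p$ ($z{\left(p,X \right)} = \left(X p + X p\right) + p = 2 X p + p = p + 2 X p$)
$92 z{\left(9,b{\left(-3 \right)} \right)} \left(-13 - 43\right) = 92 \cdot 9 \left(1 + 2 \left(-3\right)^{2} \left(2 - 3\right)\right) \left(-13 - 43\right) = 92 \cdot 9 \left(1 + 2 \cdot 9 \left(-1\right)\right) \left(-13 - 43\right) = 92 \cdot 9 \left(1 + 2 \left(-9\right)\right) \left(-56\right) = 92 \cdot 9 \left(1 - 18\right) \left(-56\right) = 92 \cdot 9 \left(-17\right) \left(-56\right) = 92 \left(-153\right) \left(-56\right) = \left(-14076\right) \left(-56\right) = 788256$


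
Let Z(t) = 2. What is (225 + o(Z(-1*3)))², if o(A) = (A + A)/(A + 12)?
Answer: 2486929/49 ≈ 50754.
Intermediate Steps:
o(A) = 2*A/(12 + A) (o(A) = (2*A)/(12 + A) = 2*A/(12 + A))
(225 + o(Z(-1*3)))² = (225 + 2*2/(12 + 2))² = (225 + 2*2/14)² = (225 + 2*2*(1/14))² = (225 + 2/7)² = (1577/7)² = 2486929/49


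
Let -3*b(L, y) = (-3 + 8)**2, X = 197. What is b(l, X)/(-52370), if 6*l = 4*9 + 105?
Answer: 5/31422 ≈ 0.00015912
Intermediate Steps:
l = 47/2 (l = (4*9 + 105)/6 = (36 + 105)/6 = (1/6)*141 = 47/2 ≈ 23.500)
b(L, y) = -25/3 (b(L, y) = -(-3 + 8)**2/3 = -1/3*5**2 = -1/3*25 = -25/3)
b(l, X)/(-52370) = -25/3/(-52370) = -25/3*(-1/52370) = 5/31422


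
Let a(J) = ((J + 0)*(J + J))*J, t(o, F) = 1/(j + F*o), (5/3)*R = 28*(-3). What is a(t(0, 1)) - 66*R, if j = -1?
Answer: 16622/5 ≈ 3324.4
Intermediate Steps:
R = -252/5 (R = 3*(28*(-3))/5 = (⅗)*(-84) = -252/5 ≈ -50.400)
t(o, F) = 1/(-1 + F*o)
a(J) = 2*J³ (a(J) = (J*(2*J))*J = (2*J²)*J = 2*J³)
a(t(0, 1)) - 66*R = 2*(1/(-1 + 1*0))³ - 66*(-252/5) = 2*(1/(-1 + 0))³ + 16632/5 = 2*(1/(-1))³ + 16632/5 = 2*(-1)³ + 16632/5 = 2*(-1) + 16632/5 = -2 + 16632/5 = 16622/5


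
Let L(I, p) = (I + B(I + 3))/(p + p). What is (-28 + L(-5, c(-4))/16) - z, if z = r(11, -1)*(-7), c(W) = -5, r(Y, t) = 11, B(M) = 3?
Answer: 3921/80 ≈ 49.013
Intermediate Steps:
z = -77 (z = 11*(-7) = -77)
L(I, p) = (3 + I)/(2*p) (L(I, p) = (I + 3)/(p + p) = (3 + I)/((2*p)) = (3 + I)*(1/(2*p)) = (3 + I)/(2*p))
(-28 + L(-5, c(-4))/16) - z = (-28 + ((1/2)*(3 - 5)/(-5))/16) - 1*(-77) = (-28 + ((1/2)*(-1/5)*(-2))*(1/16)) + 77 = (-28 + (1/5)*(1/16)) + 77 = (-28 + 1/80) + 77 = -2239/80 + 77 = 3921/80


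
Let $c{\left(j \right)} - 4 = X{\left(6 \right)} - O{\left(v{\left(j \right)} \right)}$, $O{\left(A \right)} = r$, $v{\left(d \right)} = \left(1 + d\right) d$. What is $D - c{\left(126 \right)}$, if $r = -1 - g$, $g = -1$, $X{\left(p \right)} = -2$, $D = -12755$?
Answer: $-12757$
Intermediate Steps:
$v{\left(d \right)} = d \left(1 + d\right)$
$r = 0$ ($r = -1 - -1 = -1 + 1 = 0$)
$O{\left(A \right)} = 0$
$c{\left(j \right)} = 2$ ($c{\left(j \right)} = 4 - 2 = 2$)
$D - c{\left(126 \right)} = -12755 - 2 = -12757$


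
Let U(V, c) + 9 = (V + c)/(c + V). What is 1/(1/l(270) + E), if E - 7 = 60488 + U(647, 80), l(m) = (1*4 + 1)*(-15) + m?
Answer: 195/11794966 ≈ 1.6532e-5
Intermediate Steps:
U(V, c) = -8 (U(V, c) = -9 + (V + c)/(c + V) = -9 + (V + c)/(V + c) = -9 + 1 = -8)
l(m) = -75 + m (l(m) = (4 + 1)*(-15) + m = 5*(-15) + m = -75 + m)
E = 60487 (E = 7 + (60488 - 8) = 7 + 60480 = 60487)
1/(1/l(270) + E) = 1/(1/(-75 + 270) + 60487) = 1/(1/195 + 60487) = 1/(11794966/195) = 195/11794966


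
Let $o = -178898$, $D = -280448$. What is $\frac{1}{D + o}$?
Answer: $- \frac{1}{459346} \approx -2.177 \cdot 10^{-6}$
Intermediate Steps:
$\frac{1}{D + o} = \frac{1}{-280448 - 178898} = \frac{1}{-459346} = - \frac{1}{459346}$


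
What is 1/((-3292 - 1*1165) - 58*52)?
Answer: -1/7473 ≈ -0.00013381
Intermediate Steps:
1/((-3292 - 1*1165) - 58*52) = 1/((-3292 - 1165) - 3016) = 1/(-4457 - 3016) = 1/(-7473) = -1/7473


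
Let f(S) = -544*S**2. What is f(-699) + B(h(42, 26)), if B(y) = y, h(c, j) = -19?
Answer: -265798963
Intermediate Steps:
f(-699) + B(h(42, 26)) = -544*(-699)**2 - 19 = -544*488601 - 19 = -265798944 - 19 = -265798963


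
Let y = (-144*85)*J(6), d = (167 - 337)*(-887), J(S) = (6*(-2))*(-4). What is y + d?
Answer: -436730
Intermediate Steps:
J(S) = 48 (J(S) = -12*(-4) = 48)
d = 150790 (d = -170*(-887) = 150790)
y = -587520 (y = -144*85*48 = -12240*48 = -587520)
y + d = -587520 + 150790 = -436730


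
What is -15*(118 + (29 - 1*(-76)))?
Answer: -3345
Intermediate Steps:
-15*(118 + (29 - 1*(-76))) = -15*(118 + (29 + 76)) = -15*(118 + 105) = -15*223 = -3345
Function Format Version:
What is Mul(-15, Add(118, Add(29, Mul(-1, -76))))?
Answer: -3345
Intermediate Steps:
Mul(-15, Add(118, Add(29, Mul(-1, -76)))) = Mul(-15, Add(118, Add(29, 76))) = Mul(-15, Add(118, 105)) = Mul(-15, 223) = -3345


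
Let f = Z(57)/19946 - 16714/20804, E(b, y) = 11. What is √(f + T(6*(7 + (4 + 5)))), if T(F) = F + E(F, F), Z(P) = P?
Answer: √285724598883136707/51869573 ≈ 10.305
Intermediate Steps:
f = -41523952/51869573 (f = 57/19946 - 16714/20804 = 57*(1/19946) - 16714*1/20804 = 57/19946 - 8357/10402 = -41523952/51869573 ≈ -0.80055)
T(F) = 11 + F (T(F) = F + 11 = 11 + F)
√(f + T(6*(7 + (4 + 5)))) = √(-41523952/51869573 + (11 + 6*(7 + (4 + 5)))) = √(-41523952/51869573 + (11 + 6*(7 + 9))) = √(-41523952/51869573 + (11 + 6*16)) = √(-41523952/51869573 + (11 + 96)) = √(-41523952/51869573 + 107) = √(5508520359/51869573) = √285724598883136707/51869573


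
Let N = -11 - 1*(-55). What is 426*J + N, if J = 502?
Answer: 213896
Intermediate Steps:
N = 44 (N = -11 + 55 = 44)
426*J + N = 426*502 + 44 = 213852 + 44 = 213896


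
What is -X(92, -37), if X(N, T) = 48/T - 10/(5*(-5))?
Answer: 166/185 ≈ 0.89730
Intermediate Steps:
X(N, T) = ⅖ + 48/T (X(N, T) = 48/T - 10/(-25) = 48/T - 10*(-1/25) = 48/T + ⅖ = ⅖ + 48/T)
-X(92, -37) = -(⅖ + 48/(-37)) = -(⅖ + 48*(-1/37)) = -(⅖ - 48/37) = -1*(-166/185) = 166/185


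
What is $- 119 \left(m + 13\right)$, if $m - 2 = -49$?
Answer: $4046$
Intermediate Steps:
$m = -47$ ($m = 2 - 49 = -47$)
$- 119 \left(m + 13\right) = - 119 \left(-47 + 13\right) = \left(-119\right) \left(-34\right) = 4046$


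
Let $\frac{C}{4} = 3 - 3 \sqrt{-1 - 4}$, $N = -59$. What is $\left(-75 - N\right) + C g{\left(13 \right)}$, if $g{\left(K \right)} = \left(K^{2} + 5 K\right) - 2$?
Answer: $2768 - 2784 i \sqrt{5} \approx 2768.0 - 6225.2 i$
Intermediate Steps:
$g{\left(K \right)} = -2 + K^{2} + 5 K$
$C = 12 - 12 i \sqrt{5}$ ($C = 4 \left(3 - 3 \sqrt{-1 - 4}\right) = 4 \left(3 - 3 \sqrt{-5}\right) = 4 \left(3 - 3 i \sqrt{5}\right) = 12 - 12 i \sqrt{5} \approx 12.0 - 26.833 i$)
$\left(-75 - N\right) + C g{\left(13 \right)} = \left(-75 - -59\right) + \left(12 - 12 i \sqrt{5}\right) \left(-2 + 13^{2} + 5 \cdot 13\right) = \left(-75 + 59\right) + \left(12 - 12 i \sqrt{5}\right) \left(-2 + 169 + 65\right) = -16 + \left(12 - 12 i \sqrt{5}\right) 232 = -16 + \left(2784 - 2784 i \sqrt{5}\right) = 2768 - 2784 i \sqrt{5}$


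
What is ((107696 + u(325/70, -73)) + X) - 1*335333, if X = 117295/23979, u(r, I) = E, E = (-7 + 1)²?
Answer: -5457527084/23979 ≈ -2.2760e+5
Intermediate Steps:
E = 36 (E = (-6)² = 36)
u(r, I) = 36
X = 117295/23979 (X = 117295*(1/23979) = 117295/23979 ≈ 4.8916)
((107696 + u(325/70, -73)) + X) - 1*335333 = ((107696 + 36) + 117295/23979) - 1*335333 = (107732 + 117295/23979) - 335333 = 2583422923/23979 - 335333 = -5457527084/23979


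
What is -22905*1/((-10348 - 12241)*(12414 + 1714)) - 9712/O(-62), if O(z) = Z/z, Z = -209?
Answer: -192166660981303/66699714928 ≈ -2881.1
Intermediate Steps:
O(z) = -209/z
-22905*1/((-10348 - 12241)*(12414 + 1714)) - 9712/O(-62) = -22905*1/((-10348 - 12241)*(12414 + 1714)) - 9712/((-209/(-62))) = -22905/(14128*(-22589)) - 9712/((-209*(-1/62))) = -22905/(-319137392) - 9712/209/62 = -22905*(-1/319137392) - 9712*62/209 = 22905/319137392 - 602144/209 = -192166660981303/66699714928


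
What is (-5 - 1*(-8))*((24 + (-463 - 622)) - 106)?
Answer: -3501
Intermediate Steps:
(-5 - 1*(-8))*((24 + (-463 - 622)) - 106) = (-5 + 8)*((24 - 1085) - 106) = 3*(-1061 - 106) = 3*(-1167) = -3501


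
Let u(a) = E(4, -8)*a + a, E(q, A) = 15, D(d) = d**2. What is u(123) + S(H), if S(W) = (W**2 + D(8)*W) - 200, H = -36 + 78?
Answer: 6220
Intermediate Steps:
u(a) = 16*a (u(a) = 15*a + a = 16*a)
H = 42
S(W) = -200 + W**2 + 64*W (S(W) = (W**2 + 8**2*W) - 200 = (W**2 + 64*W) - 200 = -200 + W**2 + 64*W)
u(123) + S(H) = 16*123 + (-200 + 42**2 + 64*42) = 1968 + (-200 + 1764 + 2688) = 1968 + 4252 = 6220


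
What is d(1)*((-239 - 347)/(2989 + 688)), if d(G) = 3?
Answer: -1758/3677 ≈ -0.47811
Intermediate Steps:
d(1)*((-239 - 347)/(2989 + 688)) = 3*((-239 - 347)/(2989 + 688)) = 3*(-586/3677) = -1758/3677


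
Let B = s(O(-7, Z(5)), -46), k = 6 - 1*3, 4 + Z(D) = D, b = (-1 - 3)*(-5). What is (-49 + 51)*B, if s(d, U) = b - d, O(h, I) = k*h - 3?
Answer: 88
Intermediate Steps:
b = 20 (b = -4*(-5) = 20)
Z(D) = -4 + D
k = 3 (k = 6 - 3 = 3)
O(h, I) = -3 + 3*h (O(h, I) = 3*h - 3 = -3 + 3*h)
s(d, U) = 20 - d
B = 44 (B = 20 - (-3 + 3*(-7)) = 20 - (-3 - 21) = 20 - 1*(-24) = 20 + 24 = 44)
(-49 + 51)*B = (-49 + 51)*44 = 2*44 = 88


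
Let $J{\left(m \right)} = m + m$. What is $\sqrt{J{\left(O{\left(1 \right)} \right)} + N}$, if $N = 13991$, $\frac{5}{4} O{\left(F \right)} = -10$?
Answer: $5 \sqrt{559} \approx 118.22$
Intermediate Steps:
$O{\left(F \right)} = -8$ ($O{\left(F \right)} = \frac{4}{5} \left(-10\right) = -8$)
$J{\left(m \right)} = 2 m$
$\sqrt{J{\left(O{\left(1 \right)} \right)} + N} = \sqrt{2 \left(-8\right) + 13991} = \sqrt{-16 + 13991} = \sqrt{13975} = 5 \sqrt{559}$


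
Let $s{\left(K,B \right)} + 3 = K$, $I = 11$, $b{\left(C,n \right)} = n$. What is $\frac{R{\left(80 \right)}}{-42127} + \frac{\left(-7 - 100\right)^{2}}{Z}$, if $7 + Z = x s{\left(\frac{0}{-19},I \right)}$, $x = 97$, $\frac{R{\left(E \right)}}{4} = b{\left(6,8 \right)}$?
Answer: $- \frac{482321559}{12553846} \approx -38.42$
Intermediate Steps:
$R{\left(E \right)} = 32$ ($R{\left(E \right)} = 4 \cdot 8 = 32$)
$s{\left(K,B \right)} = -3 + K$
$Z = -298$ ($Z = -7 + 97 \left(-3 + \frac{0}{-19}\right) = -7 + 97 \left(-3 + 0 \left(- \frac{1}{19}\right)\right) = -7 + 97 \left(-3 + 0\right) = -7 + 97 \left(-3\right) = -7 - 291 = -298$)
$\frac{R{\left(80 \right)}}{-42127} + \frac{\left(-7 - 100\right)^{2}}{Z} = \frac{32}{-42127} + \frac{\left(-7 - 100\right)^{2}}{-298} = 32 \left(- \frac{1}{42127}\right) + \left(-107\right)^{2} \left(- \frac{1}{298}\right) = - \frac{32}{42127} + 11449 \left(- \frac{1}{298}\right) = - \frac{32}{42127} - \frac{11449}{298} = - \frac{482321559}{12553846}$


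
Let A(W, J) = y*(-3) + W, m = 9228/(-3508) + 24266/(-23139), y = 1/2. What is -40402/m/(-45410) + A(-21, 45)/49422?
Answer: -13532030420955969/55854187413624700 ≈ -0.24227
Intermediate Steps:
y = 1/2 ≈ 0.50000
m = -74662955/20292903 (m = 9228*(-1/3508) + 24266*(-1/23139) = -2307/877 - 24266/23139 = -74662955/20292903 ≈ -3.6793)
A(W, J) = -3/2 + W (A(W, J) = (1/2)*(-3) + W = -3/2 + W)
-40402/m/(-45410) + A(-21, 45)/49422 = -40402/(-74662955/20292903)/(-45410) + (-3/2 - 21)/49422 = -40402*(-20292903/74662955)*(-1/45410) - 45/2*1/49422 = (819873867006/74662955)*(-1/45410) - 15/32948 = -409936933503/1695222393275 - 15/32948 = -13532030420955969/55854187413624700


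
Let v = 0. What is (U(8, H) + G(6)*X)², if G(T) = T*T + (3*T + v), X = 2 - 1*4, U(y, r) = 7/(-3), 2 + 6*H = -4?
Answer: 109561/9 ≈ 12173.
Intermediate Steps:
H = -1 (H = -⅓ + (⅙)*(-4) = -⅓ - ⅔ = -1)
U(y, r) = -7/3 (U(y, r) = 7*(-⅓) = -7/3)
X = -2 (X = 2 - 4 = -2)
G(T) = T² + 3*T (G(T) = T*T + (3*T + 0) = T² + 3*T)
(U(8, H) + G(6)*X)² = (-7/3 + (6*(3 + 6))*(-2))² = (-7/3 + (6*9)*(-2))² = (-7/3 + 54*(-2))² = (-7/3 - 108)² = (-331/3)² = 109561/9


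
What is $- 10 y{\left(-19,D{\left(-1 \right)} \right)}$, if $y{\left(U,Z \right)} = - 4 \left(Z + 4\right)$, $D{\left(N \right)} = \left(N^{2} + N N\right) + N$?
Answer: $200$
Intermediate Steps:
$D{\left(N \right)} = N + 2 N^{2}$ ($D{\left(N \right)} = \left(N^{2} + N^{2}\right) + N = 2 N^{2} + N = N + 2 N^{2}$)
$y{\left(U,Z \right)} = -16 - 4 Z$ ($y{\left(U,Z \right)} = - 4 \left(4 + Z\right) = -16 - 4 Z$)
$- 10 y{\left(-19,D{\left(-1 \right)} \right)} = - 10 \left(-16 - 4 \left(- (1 + 2 \left(-1\right))\right)\right) = - 10 \left(-16 - 4 \left(- (1 - 2)\right)\right) = - 10 \left(-16 - 4 \left(\left(-1\right) \left(-1\right)\right)\right) = - 10 \left(-16 - 4\right) = \left(-10\right) \left(-20\right) = 200$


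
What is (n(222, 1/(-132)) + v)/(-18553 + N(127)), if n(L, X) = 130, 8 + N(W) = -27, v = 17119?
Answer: -17249/18588 ≈ -0.92796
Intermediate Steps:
N(W) = -35 (N(W) = -8 - 27 = -35)
(n(222, 1/(-132)) + v)/(-18553 + N(127)) = (130 + 17119)/(-18553 - 35) = 17249/(-18588) = 17249*(-1/18588) = -17249/18588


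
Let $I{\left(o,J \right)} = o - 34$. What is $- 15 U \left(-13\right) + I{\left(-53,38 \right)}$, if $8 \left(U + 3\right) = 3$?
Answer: $- \frac{4791}{8} \approx -598.88$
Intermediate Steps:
$U = - \frac{21}{8}$ ($U = -3 + \frac{1}{8} \cdot 3 = -3 + \frac{3}{8} = - \frac{21}{8} \approx -2.625$)
$I{\left(o,J \right)} = -34 + o$ ($I{\left(o,J \right)} = o - 34 = -34 + o$)
$- 15 U \left(-13\right) + I{\left(-53,38 \right)} = \left(-15\right) \left(- \frac{21}{8}\right) \left(-13\right) - 87 = \frac{315}{8} \left(-13\right) - 87 = - \frac{4095}{8} - 87 = - \frac{4791}{8}$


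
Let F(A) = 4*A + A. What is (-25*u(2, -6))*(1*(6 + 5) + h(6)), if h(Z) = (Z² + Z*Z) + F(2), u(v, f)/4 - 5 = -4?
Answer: -9300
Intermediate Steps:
u(v, f) = 4 (u(v, f) = 20 + 4*(-4) = 20 - 16 = 4)
F(A) = 5*A
h(Z) = 10 + 2*Z² (h(Z) = (Z² + Z*Z) + 5*2 = (Z² + Z²) + 10 = 2*Z² + 10 = 10 + 2*Z²)
(-25*u(2, -6))*(1*(6 + 5) + h(6)) = (-25*4)*(1*(6 + 5) + (10 + 2*6²)) = -100*(1*11 + (10 + 2*36)) = -100*(11 + (10 + 72)) = -100*(11 + 82) = -100*93 = -9300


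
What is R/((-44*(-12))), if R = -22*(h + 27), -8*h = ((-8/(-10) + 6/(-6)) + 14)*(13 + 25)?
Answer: 257/160 ≈ 1.6063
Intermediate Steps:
h = -1311/20 (h = -((-8/(-10) + 6/(-6)) + 14)*(13 + 25)/8 = -((-8*(-1/10) + 6*(-1/6)) + 14)*38/8 = -((4/5 - 1) + 14)*38/8 = -(-1/5 + 14)*38/8 = -69*38/40 = -1/8*2622/5 = -1311/20 ≈ -65.550)
R = 8481/10 (R = -22*(-1311/20 + 27) = -22*(-771/20) = 8481/10 ≈ 848.10)
R/((-44*(-12))) = 8481/(10*((-44*(-12)))) = (8481/10)/528 = (8481/10)*(1/528) = 257/160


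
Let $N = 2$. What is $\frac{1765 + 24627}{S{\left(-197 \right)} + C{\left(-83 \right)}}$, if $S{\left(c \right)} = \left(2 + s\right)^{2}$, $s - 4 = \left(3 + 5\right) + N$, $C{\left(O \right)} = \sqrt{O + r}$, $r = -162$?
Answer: $\frac{6756352}{65781} - \frac{184744 i \sqrt{5}}{65781} \approx 102.71 - 6.2799 i$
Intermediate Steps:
$C{\left(O \right)} = \sqrt{-162 + O}$ ($C{\left(O \right)} = \sqrt{O - 162} = \sqrt{-162 + O}$)
$s = 14$ ($s = 4 + \left(\left(3 + 5\right) + 2\right) = 4 + \left(8 + 2\right) = 4 + 10 = 14$)
$S{\left(c \right)} = 256$ ($S{\left(c \right)} = \left(2 + 14\right)^{2} = 16^{2} = 256$)
$\frac{1765 + 24627}{S{\left(-197 \right)} + C{\left(-83 \right)}} = \frac{1765 + 24627}{256 + \sqrt{-162 - 83}} = \frac{26392}{256 + \sqrt{-245}} = \frac{26392}{256 + 7 i \sqrt{5}}$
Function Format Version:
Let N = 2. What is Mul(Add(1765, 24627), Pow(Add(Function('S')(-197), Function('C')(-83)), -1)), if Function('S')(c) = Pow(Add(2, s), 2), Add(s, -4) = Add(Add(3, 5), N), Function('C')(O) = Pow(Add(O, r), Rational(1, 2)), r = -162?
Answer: Add(Rational(6756352, 65781), Mul(Rational(-184744, 65781), I, Pow(5, Rational(1, 2)))) ≈ Add(102.71, Mul(-6.2799, I))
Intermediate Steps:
Function('C')(O) = Pow(Add(-162, O), Rational(1, 2)) (Function('C')(O) = Pow(Add(O, -162), Rational(1, 2)) = Pow(Add(-162, O), Rational(1, 2)))
s = 14 (s = Add(4, Add(Add(3, 5), 2)) = Add(4, Add(8, 2)) = Add(4, 10) = 14)
Function('S')(c) = 256 (Function('S')(c) = Pow(Add(2, 14), 2) = Pow(16, 2) = 256)
Mul(Add(1765, 24627), Pow(Add(Function('S')(-197), Function('C')(-83)), -1)) = Mul(Add(1765, 24627), Pow(Add(256, Pow(Add(-162, -83), Rational(1, 2))), -1)) = Mul(26392, Pow(Add(256, Pow(-245, Rational(1, 2))), -1)) = Mul(26392, Pow(Add(256, Mul(7, I, Pow(5, Rational(1, 2)))), -1))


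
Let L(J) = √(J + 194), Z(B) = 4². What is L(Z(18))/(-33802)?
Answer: -√210/33802 ≈ -0.00042871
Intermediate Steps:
Z(B) = 16
L(J) = √(194 + J)
L(Z(18))/(-33802) = √(194 + 16)/(-33802) = √210*(-1/33802) = -√210/33802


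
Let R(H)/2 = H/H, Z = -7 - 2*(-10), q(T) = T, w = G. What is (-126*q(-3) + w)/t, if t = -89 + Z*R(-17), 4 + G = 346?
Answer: -80/7 ≈ -11.429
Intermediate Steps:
G = 342 (G = -4 + 346 = 342)
w = 342
Z = 13 (Z = -7 + 20 = 13)
R(H) = 2 (R(H) = 2*(H/H) = 2*1 = 2)
t = -63 (t = -89 + 13*2 = -89 + 26 = -63)
(-126*q(-3) + w)/t = (-126*(-3) + 342)/(-63) = (378 + 342)*(-1/63) = 720*(-1/63) = -80/7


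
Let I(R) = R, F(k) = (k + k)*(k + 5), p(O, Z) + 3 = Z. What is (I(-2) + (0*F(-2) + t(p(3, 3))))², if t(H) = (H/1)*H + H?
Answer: 4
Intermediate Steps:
p(O, Z) = -3 + Z
F(k) = 2*k*(5 + k) (F(k) = (2*k)*(5 + k) = 2*k*(5 + k))
t(H) = H + H² (t(H) = (H*1)*H + H = H*H + H = H² + H = H + H²)
(I(-2) + (0*F(-2) + t(p(3, 3))))² = (-2 + (0*(2*(-2)*(5 - 2)) + (-3 + 3)*(1 + (-3 + 3))))² = (-2 + (0*(2*(-2)*3) + 0*(1 + 0)))² = (-2 + (0*(-12) + 0*1))² = (-2 + (0 + 0))² = (-2 + 0)² = (-2)² = 4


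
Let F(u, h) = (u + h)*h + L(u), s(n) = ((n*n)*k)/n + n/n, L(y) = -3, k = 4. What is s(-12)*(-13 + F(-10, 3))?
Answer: 1739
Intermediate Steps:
s(n) = 1 + 4*n (s(n) = ((n*n)*4)/n + n/n = (n²*4)/n + 1 = (4*n²)/n + 1 = 4*n + 1 = 1 + 4*n)
F(u, h) = -3 + h*(h + u) (F(u, h) = (u + h)*h - 3 = (h + u)*h - 3 = h*(h + u) - 3 = -3 + h*(h + u))
s(-12)*(-13 + F(-10, 3)) = (1 + 4*(-12))*(-13 + (-3 + 3² + 3*(-10))) = (1 - 48)*(-13 + (-3 + 9 - 30)) = -47*(-13 - 24) = -47*(-37) = 1739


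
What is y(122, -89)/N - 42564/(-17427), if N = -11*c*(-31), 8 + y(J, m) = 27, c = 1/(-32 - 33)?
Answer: -2336007/1980869 ≈ -1.1793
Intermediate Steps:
c = -1/65 (c = 1/(-65) = -1/65 ≈ -0.015385)
y(J, m) = 19 (y(J, m) = -8 + 27 = 19)
N = -341/65 (N = -11*(-1/65)*(-31) = (11/65)*(-31) = -341/65 ≈ -5.2462)
y(122, -89)/N - 42564/(-17427) = 19/(-341/65) - 42564/(-17427) = 19*(-65/341) - 42564*(-1/17427) = -1235/341 + 14188/5809 = -2336007/1980869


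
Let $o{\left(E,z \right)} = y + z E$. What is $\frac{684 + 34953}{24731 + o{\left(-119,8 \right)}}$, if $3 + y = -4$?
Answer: $\frac{1697}{1132} \approx 1.4991$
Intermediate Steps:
$y = -7$ ($y = -3 - 4 = -7$)
$o{\left(E,z \right)} = -7 + E z$ ($o{\left(E,z \right)} = -7 + z E = -7 + E z$)
$\frac{684 + 34953}{24731 + o{\left(-119,8 \right)}} = \frac{684 + 34953}{24731 - 959} = \frac{35637}{24731 - 959} = \frac{35637}{23772} = 35637 \cdot \frac{1}{23772} = \frac{1697}{1132}$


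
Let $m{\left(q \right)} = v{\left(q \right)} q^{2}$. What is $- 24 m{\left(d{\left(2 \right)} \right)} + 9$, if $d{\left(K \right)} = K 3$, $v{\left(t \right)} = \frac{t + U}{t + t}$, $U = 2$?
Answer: $-567$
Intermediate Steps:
$v{\left(t \right)} = \frac{2 + t}{2 t}$ ($v{\left(t \right)} = \frac{t + 2}{t + t} = \frac{2 + t}{2 t}$)
$d{\left(K \right)} = 3 K$
$m{\left(q \right)} = \frac{q \left(2 + q\right)}{2}$ ($m{\left(q \right)} = \frac{2 + q}{2 q} q^{2} = \frac{q \left(2 + q\right)}{2}$)
$- 24 m{\left(d{\left(2 \right)} \right)} + 9 = - 24 \frac{3 \cdot 2 \left(2 + 3 \cdot 2\right)}{2} + 9 = - 24 \cdot \frac{1}{2} \cdot 6 \left(2 + 6\right) + 9 = - 24 \cdot \frac{1}{2} \cdot 6 \cdot 8 + 9 = \left(-24\right) 24 + 9 = -576 + 9 = -567$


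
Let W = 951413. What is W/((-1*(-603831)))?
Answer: 951413/603831 ≈ 1.5756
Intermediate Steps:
W/((-1*(-603831))) = 951413/((-1*(-603831))) = 951413/603831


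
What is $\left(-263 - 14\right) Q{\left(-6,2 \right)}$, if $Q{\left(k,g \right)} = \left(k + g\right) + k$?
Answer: $2770$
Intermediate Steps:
$Q{\left(k,g \right)} = g + 2 k$ ($Q{\left(k,g \right)} = \left(g + k\right) + k = g + 2 k$)
$\left(-263 - 14\right) Q{\left(-6,2 \right)} = \left(-263 - 14\right) \left(2 + 2 \left(-6\right)\right) = - 277 \left(2 - 12\right) = \left(-277\right) \left(-10\right) = 2770$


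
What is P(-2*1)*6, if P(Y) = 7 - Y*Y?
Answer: 18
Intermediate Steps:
P(Y) = 7 - Y**2
P(-2*1)*6 = (7 - (-2*1)**2)*6 = (7 - 1*(-2)**2)*6 = (7 - 1*4)*6 = (7 - 4)*6 = 3*6 = 18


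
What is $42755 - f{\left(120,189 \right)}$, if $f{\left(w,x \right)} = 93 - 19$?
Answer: $42681$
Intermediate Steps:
$f{\left(w,x \right)} = 74$ ($f{\left(w,x \right)} = 93 - 19 = 74$)
$42755 - f{\left(120,189 \right)} = 42755 - 74 = 42681$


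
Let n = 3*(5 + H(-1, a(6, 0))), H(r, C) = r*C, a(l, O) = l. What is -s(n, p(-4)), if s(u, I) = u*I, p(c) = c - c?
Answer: 0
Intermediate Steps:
p(c) = 0
H(r, C) = C*r
n = -3 (n = 3*(5 + 6*(-1)) = 3*(5 - 6) = 3*(-1) = -3)
s(u, I) = I*u
-s(n, p(-4)) = -0*(-3) = -1*0 = 0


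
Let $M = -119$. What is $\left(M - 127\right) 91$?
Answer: $-22386$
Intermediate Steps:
$\left(M - 127\right) 91 = \left(-119 - 127\right) 91 = \left(-246\right) 91 = -22386$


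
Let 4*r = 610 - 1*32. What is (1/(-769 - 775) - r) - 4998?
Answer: -7940021/1544 ≈ -5142.5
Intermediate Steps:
r = 289/2 (r = (610 - 1*32)/4 = (610 - 32)/4 = (¼)*578 = 289/2 ≈ 144.50)
(1/(-769 - 775) - r) - 4998 = (1/(-769 - 775) - 1*289/2) - 4998 = (1/(-1544) - 289/2) - 4998 = (-1/1544 - 289/2) - 4998 = -223109/1544 - 4998 = -7940021/1544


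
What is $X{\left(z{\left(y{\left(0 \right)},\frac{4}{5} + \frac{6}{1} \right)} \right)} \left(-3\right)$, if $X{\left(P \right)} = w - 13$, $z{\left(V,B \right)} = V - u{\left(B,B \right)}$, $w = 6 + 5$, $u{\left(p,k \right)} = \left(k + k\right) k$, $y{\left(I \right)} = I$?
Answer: $6$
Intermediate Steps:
$u{\left(p,k \right)} = 2 k^{2}$ ($u{\left(p,k \right)} = 2 k k = 2 k^{2}$)
$w = 11$
$z{\left(V,B \right)} = V - 2 B^{2}$
$X{\left(P \right)} = -2$ ($X{\left(P \right)} = 11 - 13 = -2$)
$X{\left(z{\left(y{\left(0 \right)},\frac{4}{5} + \frac{6}{1} \right)} \right)} \left(-3\right) = \left(-2\right) \left(-3\right) = 6$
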